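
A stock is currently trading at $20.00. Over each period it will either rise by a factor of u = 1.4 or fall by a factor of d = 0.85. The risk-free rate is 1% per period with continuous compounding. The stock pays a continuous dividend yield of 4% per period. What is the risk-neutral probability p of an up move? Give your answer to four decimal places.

Per-period risk-free factor R = e^0.01 = 1.0101; dividend-adjusted growth = e^(0.01−0.04) = 0.9704.
Risk-neutral probability p = (0.9704 − 0.85)/(1.4 − 0.85) = 0.1204/0.5500 = 0.2190

p = 0.2190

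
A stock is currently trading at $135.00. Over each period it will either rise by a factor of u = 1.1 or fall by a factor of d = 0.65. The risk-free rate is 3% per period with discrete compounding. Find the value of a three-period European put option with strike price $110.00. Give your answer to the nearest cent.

Risk-neutral probability p = (1 + 0.03 − 0.65)/(1.1 − 0.65) = 0.3800/0.4500 = 0.8444
Terminal stock prices: S_uuu = 179.7, S_uud = 106.2, S_udd = 62.74, S_ddd = 37.07
Terminal payoffs (K − S): max(-69.69, 0) = 0, max(3.822, 0) = 3.822, max(47.26, 0) = 47.26, max(72.93, 0) = 72.93
Node uu (S = 163.4): V_uu = 1/1.03·[0.8444·0.0000 + 0.1556·3.8225] = 0.5773
Node ud (S = 96.53): V_ud = 1/1.03·[0.8444·3.8225 + 0.1556·47.2587] = 10.2711
Node dd (S = 57.04): V_dd = 1/1.03·[0.8444·47.2587 + 0.1556·72.9256] = 49.7586
Node u (S = 148.5): V_u = 1/1.03·[0.8444·0.5773 + 0.1556·10.2711] = 2.0245
Node d (S = 87.75): V_d = 1/1.03·[0.8444·10.2711 + 0.1556·49.7586] = 15.9356
Node 0 (S = 135): V_0 = 1/1.03·[0.8444·2.0245 + 0.1556·15.9356] = 4.0664

$4.07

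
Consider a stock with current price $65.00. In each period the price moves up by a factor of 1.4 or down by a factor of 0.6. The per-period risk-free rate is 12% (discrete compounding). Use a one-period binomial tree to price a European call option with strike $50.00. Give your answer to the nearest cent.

$23.79

Risk-neutral probability p = (1 + 0.12 − 0.6)/(1.4 − 0.6) = 0.5200/0.8000 = 0.6500
Terminal stock prices: S_u = 91, S_d = 39
Terminal payoffs (S − K): max(41, 0) = 41, max(-11, 0) = 0
Node 0 (S = 65): V_0 = 1/1.12·[0.6500·41.0000 + 0.3500·0.0000] = 23.7946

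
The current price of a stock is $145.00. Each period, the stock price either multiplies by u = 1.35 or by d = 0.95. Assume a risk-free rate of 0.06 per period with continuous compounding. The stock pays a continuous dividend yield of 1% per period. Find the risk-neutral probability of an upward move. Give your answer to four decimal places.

p = 0.2532

Per-period risk-free factor R = e^0.06 = 1.0618; dividend-adjusted growth = e^(0.06−0.01) = 1.0513.
Risk-neutral probability p = (1.0513 − 0.95)/(1.35 − 0.95) = 0.1013/0.4000 = 0.2532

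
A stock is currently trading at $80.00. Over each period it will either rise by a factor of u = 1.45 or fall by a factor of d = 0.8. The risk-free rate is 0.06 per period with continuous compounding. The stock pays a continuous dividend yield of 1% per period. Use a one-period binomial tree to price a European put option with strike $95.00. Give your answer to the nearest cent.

Per-period risk-free factor R = e^0.06 = 1.0618; dividend-adjusted growth = e^(0.06−0.01) = 1.0513.
Risk-neutral probability p = (1.0513 − 0.8)/(1.45 − 0.8) = 0.2513/0.6500 = 0.3866
Terminal stock prices: S_u = 116, S_d = 64
Terminal payoffs (K − S): max(-21, 0) = 0, max(31, 0) = 31
Node 0 (S = 80): V_0 = e^(−0.06)·[0.3866·0.0000 + 0.6134·31.0000] = 17.9089

$17.91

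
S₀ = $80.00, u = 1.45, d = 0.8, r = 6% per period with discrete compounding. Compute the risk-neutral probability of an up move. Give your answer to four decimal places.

Risk-neutral probability p = (1 + 0.06 − 0.8)/(1.45 − 0.8) = 0.2600/0.6500 = 0.4000

p = 0.4000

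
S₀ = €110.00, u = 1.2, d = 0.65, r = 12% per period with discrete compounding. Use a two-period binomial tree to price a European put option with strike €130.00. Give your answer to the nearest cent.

€10.17

Risk-neutral probability p = (1 + 0.12 − 0.65)/(1.2 − 0.65) = 0.4700/0.5500 = 0.8545
Terminal stock prices: S_uu = 158.4, S_ud = 85.8, S_dd = 46.48
Terminal payoffs (K − S): max(-28.4, 0) = 0, max(44.2, 0) = 44.2, max(83.53, 0) = 83.53
Node u (S = 132): V_u = 1/1.12·[0.8545·0.0000 + 0.1455·44.2000] = 5.7403
Node d (S = 71.5): V_d = 1/1.12·[0.8545·44.2000 + 0.1455·83.5250] = 44.5714
Node 0 (S = 110): V_0 = 1/1.12·[0.8545·5.7403 + 0.1455·44.5714] = 10.1682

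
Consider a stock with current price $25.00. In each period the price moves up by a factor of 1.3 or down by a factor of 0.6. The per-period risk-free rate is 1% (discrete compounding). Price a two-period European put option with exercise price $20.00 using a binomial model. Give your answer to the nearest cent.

$2.09

Risk-neutral probability p = (1 + 0.01 − 0.6)/(1.3 − 0.6) = 0.4100/0.7000 = 0.5857
Terminal stock prices: S_uu = 42.25, S_ud = 19.5, S_dd = 9
Terminal payoffs (K − S): max(-22.25, 0) = 0, max(0.5, 0) = 0.5, max(11, 0) = 11
Node u (S = 32.5): V_u = 1/1.01·[0.5857·0.0000 + 0.4143·0.5000] = 0.2051
Node d (S = 15): V_d = 1/1.01·[0.5857·0.5000 + 0.4143·11.0000] = 4.8020
Node 0 (S = 25): V_0 = 1/1.01·[0.5857·0.2051 + 0.4143·4.8020] = 2.0886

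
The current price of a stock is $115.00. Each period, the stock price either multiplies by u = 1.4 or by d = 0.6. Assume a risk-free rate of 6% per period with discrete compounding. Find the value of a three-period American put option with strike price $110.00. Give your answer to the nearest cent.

Risk-neutral probability p = (1 + 0.06 − 0.6)/(1.4 − 0.6) = 0.4600/0.8000 = 0.5750
Terminal stock prices: S_uuu = 315.6, S_uud = 135.2, S_udd = 57.96, S_ddd = 24.84
Terminal payoffs (K − S): max(-205.6, 0) = 0, max(-25.24, 0) = 0, max(52.04, 0) = 52.04, max(85.16, 0) = 85.16
Node uu (S = 225.4): continuation = 1/1.06·[0.5750·0.0000 + 0.4250·0.0000] = 0.0000; exercise value = 0.0000 ≤ continuation, so V_uu = 0.0000
Node ud (S = 96.6): continuation = 1/1.06·[0.5750·0.0000 + 0.4250·52.0400] = 20.8651; exercise value = 13.4000 ≤ continuation, so V_ud = 20.8651
Node dd (S = 41.4): continuation = 1/1.06·[0.5750·52.0400 + 0.4250·85.1600] = 62.3736; exercise value = 68.6000 > continuation, so V_dd = 68.6000 (exercise)
Node u (S = 161): continuation = 1/1.06·[0.5750·0.0000 + 0.4250·20.8651] = 8.3657; exercise value = 0.0000 ≤ continuation, so V_u = 8.3657
Node d (S = 69): continuation = 1/1.06·[0.5750·20.8651 + 0.4250·68.6000] = 38.8230; exercise value = 41.0000 > continuation, so V_d = 41.0000 (exercise)
Node 0 (S = 115): continuation = 1/1.06·[0.5750·8.3657 + 0.4250·41.0000] = 20.9767; exercise value = 0.0000 ≤ continuation, so V_0 = 20.9767

$20.98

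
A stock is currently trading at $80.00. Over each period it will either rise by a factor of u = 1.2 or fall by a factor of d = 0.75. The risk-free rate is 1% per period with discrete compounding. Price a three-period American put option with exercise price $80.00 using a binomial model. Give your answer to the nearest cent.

$11.32

Risk-neutral probability p = (1 + 0.01 − 0.75)/(1.2 − 0.75) = 0.2600/0.4500 = 0.5778
Terminal stock prices: S_uuu = 138.2, S_uud = 86.4, S_udd = 54, S_ddd = 33.75
Terminal payoffs (K − S): max(-58.24, 0) = 0, max(-6.4, 0) = 0, max(26, 0) = 26, max(46.25, 0) = 46.25
Node uu (S = 115.2): continuation = 1/1.01·[0.5778·0.0000 + 0.4222·0.0000] = 0.0000; exercise value = 0.0000 ≤ continuation, so V_uu = 0.0000
Node ud (S = 72): continuation = 1/1.01·[0.5778·0.0000 + 0.4222·26.0000] = 10.8691; exercise value = 8.0000 ≤ continuation, so V_ud = 10.8691
Node dd (S = 45): continuation = 1/1.01·[0.5778·26.0000 + 0.4222·46.2500] = 34.2079; exercise value = 35.0000 > continuation, so V_dd = 35.0000 (exercise)
Node u (S = 96): continuation = 1/1.01·[0.5778·0.0000 + 0.4222·10.8691] = 4.5437; exercise value = 0.0000 ≤ continuation, so V_u = 4.5437
Node d (S = 60): continuation = 1/1.01·[0.5778·10.8691 + 0.4222·35.0000] = 20.8492; exercise value = 20.0000 ≤ continuation, so V_d = 20.8492
Node 0 (S = 80): continuation = 1/1.01·[0.5778·4.5437 + 0.4222·20.8492] = 11.3151; exercise value = 0.0000 ≤ continuation, so V_0 = 11.3151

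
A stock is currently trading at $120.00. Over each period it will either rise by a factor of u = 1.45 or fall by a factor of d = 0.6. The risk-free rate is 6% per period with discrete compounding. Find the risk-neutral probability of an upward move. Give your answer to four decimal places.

p = 0.5412

Risk-neutral probability p = (1 + 0.06 − 0.6)/(1.45 − 0.6) = 0.4600/0.8500 = 0.5412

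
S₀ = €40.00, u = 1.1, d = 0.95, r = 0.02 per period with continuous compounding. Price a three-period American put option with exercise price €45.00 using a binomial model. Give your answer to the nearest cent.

€5.00

Risk-neutral probability p = (e^0.02 − 0.95)/(1.1 − 0.95) = 0.0702/0.1500 = 0.4680
Terminal stock prices: S_uuu = 53.24, S_uud = 45.98, S_udd = 39.71, S_ddd = 34.29
Terminal payoffs (K − S): max(-8.24, 0) = 0, max(-0.98, 0) = 0, max(5.29, 0) = 5.29, max(10.71, 0) = 10.71
Node uu (S = 48.4): continuation = e^(−0.02)·[0.4680·0.0000 + 0.5320·0.0000] = 0.0000; exercise value = 0.0000 ≤ continuation, so V_uu = 0.0000
Node ud (S = 41.8): continuation = e^(−0.02)·[0.4680·0.0000 + 0.5320·5.2900] = 2.7585; exercise value = 3.2000 > continuation, so V_ud = 3.2000 (exercise)
Node dd (S = 36.1): continuation = e^(−0.02)·[0.4680·5.2900 + 0.5320·10.7050] = 8.0089; exercise value = 8.9000 > continuation, so V_dd = 8.9000 (exercise)
Node u (S = 44): continuation = e^(−0.02)·[0.4680·0.0000 + 0.5320·3.2000] = 1.6687; exercise value = 1.0000 ≤ continuation, so V_u = 1.6687
Node d (S = 38): continuation = e^(−0.02)·[0.4680·3.2000 + 0.5320·8.9000] = 6.1089; exercise value = 7.0000 > continuation, so V_d = 7.0000 (exercise)
Node 0 (S = 40): continuation = e^(−0.02)·[0.4680·1.6687 + 0.5320·7.0000] = 4.4157; exercise value = 5.0000 > continuation, so V_0 = 5.0000 (exercise)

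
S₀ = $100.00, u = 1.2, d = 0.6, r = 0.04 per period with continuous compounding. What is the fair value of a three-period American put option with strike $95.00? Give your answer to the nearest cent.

$14.15

Risk-neutral probability p = (e^0.04 − 0.6)/(1.2 − 0.6) = 0.4408/0.6000 = 0.7347
Terminal stock prices: S_uuu = 172.8, S_uud = 86.4, S_udd = 43.2, S_ddd = 21.6
Terminal payoffs (K − S): max(-77.8, 0) = 0, max(8.6, 0) = 8.6, max(51.8, 0) = 51.8, max(73.4, 0) = 73.4
Node uu (S = 144): continuation = e^(−0.04)·[0.7347·0.0000 + 0.2653·8.6000] = 2.1922; exercise value = 0.0000 ≤ continuation, so V_uu = 2.1922
Node ud (S = 72): continuation = e^(−0.04)·[0.7347·8.6000 + 0.2653·51.8000] = 19.2750; exercise value = 23.0000 > continuation, so V_ud = 23.0000 (exercise)
Node dd (S = 36): continuation = e^(−0.04)·[0.7347·51.8000 + 0.2653·73.4000] = 55.2750; exercise value = 59.0000 > continuation, so V_dd = 59.0000 (exercise)
Node u (S = 120): continuation = e^(−0.04)·[0.7347·2.1922 + 0.2653·23.0000] = 7.4104; exercise value = 0.0000 ≤ continuation, so V_u = 7.4104
Node d (S = 60): continuation = e^(−0.04)·[0.7347·23.0000 + 0.2653·59.0000] = 31.2750; exercise value = 35.0000 > continuation, so V_d = 35.0000 (exercise)
Node 0 (S = 100): continuation = e^(−0.04)·[0.7347·7.4104 + 0.2653·35.0000] = 14.1528; exercise value = 0.0000 ≤ continuation, so V_0 = 14.1528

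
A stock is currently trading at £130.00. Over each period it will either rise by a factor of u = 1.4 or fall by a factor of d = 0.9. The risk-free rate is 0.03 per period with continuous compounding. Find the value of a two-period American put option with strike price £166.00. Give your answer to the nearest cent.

Risk-neutral probability p = (e^0.03 − 0.9)/(1.4 − 0.9) = 0.1305/0.5000 = 0.2609
Terminal stock prices: S_uu = 254.8, S_ud = 163.8, S_dd = 105.3
Terminal payoffs (K − S): max(-88.8, 0) = 0, max(2.2, 0) = 2.2, max(60.7, 0) = 60.7
Node u (S = 182): continuation = e^(−0.03)·[0.2609·0.0000 + 0.7391·2.2000] = 1.5779; exercise value = 0.0000 ≤ continuation, so V_u = 1.5779
Node d (S = 117): continuation = e^(−0.03)·[0.2609·2.2000 + 0.7391·60.7000] = 44.0940; exercise value = 49.0000 > continuation, so V_d = 49.0000 (exercise)
Node 0 (S = 130): continuation = e^(−0.03)·[0.2609·1.5779 + 0.7391·49.0000] = 35.5447; exercise value = 36.0000 > continuation, so V_0 = 36.0000 (exercise)

£36.00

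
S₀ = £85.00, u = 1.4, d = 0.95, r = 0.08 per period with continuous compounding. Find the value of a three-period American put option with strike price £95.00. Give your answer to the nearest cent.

Risk-neutral probability p = (e^0.08 − 0.95)/(1.4 − 0.95) = 0.1333/0.4500 = 0.2962
Terminal stock prices: S_uuu = 233.2, S_uud = 158.3, S_udd = 107.4, S_ddd = 72.88
Terminal payoffs (K − S): max(-138.2, 0) = 0, max(-63.27, 0) = 0, max(-12.4, 0) = 0, max(22.12, 0) = 22.12
Node uu (S = 166.6): continuation = e^(−0.08)·[0.2962·0.0000 + 0.7038·0.0000] = 0.0000; exercise value = 0.0000 ≤ continuation, so V_uu = 0.0000
Node ud (S = 113): continuation = e^(−0.08)·[0.2962·0.0000 + 0.7038·0.0000] = 0.0000; exercise value = 0.0000 ≤ continuation, so V_ud = 0.0000
Node dd (S = 76.71): continuation = e^(−0.08)·[0.2962·0.0000 + 0.7038·22.1231] = 14.3733; exercise value = 18.2875 > continuation, so V_dd = 18.2875 (exercise)
Node u (S = 119): continuation = e^(−0.08)·[0.2962·0.0000 + 0.7038·0.0000] = 0.0000; exercise value = 0.0000 ≤ continuation, so V_u = 0.0000
Node d (S = 80.75): continuation = e^(−0.08)·[0.2962·0.0000 + 0.7038·18.2875] = 11.8813; exercise value = 14.2500 > continuation, so V_d = 14.2500 (exercise)
Node 0 (S = 85): continuation = e^(−0.08)·[0.2962·0.0000 + 0.7038·14.2500] = 9.2582; exercise value = 10.0000 > continuation, so V_0 = 10.0000 (exercise)

£10.00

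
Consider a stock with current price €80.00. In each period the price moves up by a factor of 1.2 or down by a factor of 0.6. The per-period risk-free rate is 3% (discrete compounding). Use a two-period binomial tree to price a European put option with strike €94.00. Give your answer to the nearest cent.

€18.87

Risk-neutral probability p = (1 + 0.03 − 0.6)/(1.2 − 0.6) = 0.4300/0.6000 = 0.7167
Terminal stock prices: S_uu = 115.2, S_ud = 57.6, S_dd = 28.8
Terminal payoffs (K − S): max(-21.2, 0) = 0, max(36.4, 0) = 36.4, max(65.2, 0) = 65.2
Node u (S = 96): V_u = 1/1.03·[0.7167·0.0000 + 0.2833·36.4000] = 10.0129
Node d (S = 48): V_d = 1/1.03·[0.7167·36.4000 + 0.2833·65.2000] = 43.2621
Node 0 (S = 80): V_0 = 1/1.03·[0.7167·10.0129 + 0.2833·43.2621] = 18.8675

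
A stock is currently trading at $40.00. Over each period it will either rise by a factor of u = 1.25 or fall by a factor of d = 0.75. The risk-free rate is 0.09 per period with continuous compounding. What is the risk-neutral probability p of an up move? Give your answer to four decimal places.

p = 0.6883

Risk-neutral probability p = (e^0.09 − 0.75)/(1.25 − 0.75) = 0.3442/0.5000 = 0.6883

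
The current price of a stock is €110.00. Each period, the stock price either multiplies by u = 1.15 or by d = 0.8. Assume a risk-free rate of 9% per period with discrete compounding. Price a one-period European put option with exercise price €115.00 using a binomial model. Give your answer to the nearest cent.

Risk-neutral probability p = (1 + 0.09 − 0.8)/(1.15 − 0.8) = 0.2900/0.3500 = 0.8286
Terminal stock prices: S_u = 126.5, S_d = 88
Terminal payoffs (K − S): max(-11.5, 0) = 0, max(27, 0) = 27
Node 0 (S = 110): V_0 = 1/1.09·[0.8286·0.0000 + 0.1714·27.0000] = 4.2464

€4.25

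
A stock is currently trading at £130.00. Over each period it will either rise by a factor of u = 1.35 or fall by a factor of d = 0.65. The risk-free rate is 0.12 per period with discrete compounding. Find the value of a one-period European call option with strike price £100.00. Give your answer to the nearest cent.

Risk-neutral probability p = (1 + 0.12 − 0.65)/(1.35 − 0.65) = 0.4700/0.7000 = 0.6714
Terminal stock prices: S_u = 175.5, S_d = 84.5
Terminal payoffs (S − K): max(75.5, 0) = 75.5, max(-15.5, 0) = 0
Node 0 (S = 130): V_0 = 1/1.12·[0.6714·75.5000 + 0.3286·0.0000] = 45.2615

£45.26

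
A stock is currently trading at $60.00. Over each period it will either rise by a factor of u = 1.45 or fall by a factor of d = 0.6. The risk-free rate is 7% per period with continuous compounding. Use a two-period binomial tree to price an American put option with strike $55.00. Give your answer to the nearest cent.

$8.47

Risk-neutral probability p = (e^0.07 − 0.6)/(1.45 − 0.6) = 0.4725/0.8500 = 0.5559
Terminal stock prices: S_uu = 126.2, S_ud = 52.2, S_dd = 21.6
Terminal payoffs (K − S): max(-71.15, 0) = 0, max(2.8, 0) = 2.8, max(33.4, 0) = 33.4
Node u (S = 87): continuation = e^(−0.07)·[0.5559·0.0000 + 0.4441·2.8000] = 1.1594; exercise value = 0.0000 ≤ continuation, so V_u = 1.1594
Node d (S = 36): continuation = e^(−0.07)·[0.5559·2.8000 + 0.4441·33.4000] = 15.2817; exercise value = 19.0000 > continuation, so V_d = 19.0000 (exercise)
Node 0 (S = 60): continuation = e^(−0.07)·[0.5559·1.1594 + 0.4441·19.0000] = 8.4685; exercise value = 0.0000 ≤ continuation, so V_0 = 8.4685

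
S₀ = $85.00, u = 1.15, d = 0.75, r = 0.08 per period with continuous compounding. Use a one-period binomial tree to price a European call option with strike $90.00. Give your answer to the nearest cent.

Risk-neutral probability p = (e^0.08 − 0.75)/(1.15 − 0.75) = 0.3333/0.4000 = 0.8332
Terminal stock prices: S_u = 97.75, S_d = 63.75
Terminal payoffs (S − K): max(7.75, 0) = 7.75, max(-26.25, 0) = 0
Node 0 (S = 85): V_0 = e^(−0.08)·[0.8332·7.7500 + 0.1668·0.0000] = 5.9610

$5.96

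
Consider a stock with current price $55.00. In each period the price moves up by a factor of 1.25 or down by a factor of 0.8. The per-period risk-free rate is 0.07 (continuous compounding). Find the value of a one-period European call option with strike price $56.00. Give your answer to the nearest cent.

Risk-neutral probability p = (e^0.07 − 0.8)/(1.25 − 0.8) = 0.2725/0.4500 = 0.6056
Terminal stock prices: S_u = 68.75, S_d = 44
Terminal payoffs (S − K): max(12.75, 0) = 12.75, max(-12, 0) = 0
Node 0 (S = 55): V_0 = e^(−0.07)·[0.6056·12.7500 + 0.3944·0.0000] = 7.1991

$7.20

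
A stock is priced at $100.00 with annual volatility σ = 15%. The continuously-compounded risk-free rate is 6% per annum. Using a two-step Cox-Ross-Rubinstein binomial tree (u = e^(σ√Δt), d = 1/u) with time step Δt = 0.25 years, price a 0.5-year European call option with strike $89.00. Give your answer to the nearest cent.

$14.13

CRR parameters: u = e^(σ√Δt) = e^(0.15·√0.25) = 1.0779, d = 1/u = 0.9277
Per-period rate: rΔt = 0.06·0.25 = 0.015, so R = e^0.015 = 1.0151
Risk-neutral probability p = (e^0.015 − 0.9277)/(1.0779 − 0.9277) = 0.0874/0.1501 = 0.5819
Terminal stock prices: S_uu = 116.2, S_ud = 100, S_dd = 86.07
Terminal payoffs (S − K): max(27.18, 0) = 27.18, max(11, 0) = 11, max(-2.929, 0) = 0
Node u (S = 107.8): V_u = e^(−0.015)·[0.5819·27.1834 + 0.4181·11.0000] = 20.1135
Node d (S = 92.77): V_d = e^(−0.015)·[0.5819·11.0000 + 0.4181·0.0000] = 6.3058
Node 0 (S = 100): V_0 = e^(−0.015)·[0.5819·20.1135 + 0.4181·6.3058] = 14.1272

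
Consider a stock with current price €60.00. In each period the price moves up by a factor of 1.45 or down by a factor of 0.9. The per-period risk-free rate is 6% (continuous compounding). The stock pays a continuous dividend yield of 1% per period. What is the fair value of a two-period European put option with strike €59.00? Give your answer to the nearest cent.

Per-period risk-free factor R = e^0.06 = 1.0618; dividend-adjusted growth = e^(0.06−0.01) = 1.0513.
Risk-neutral probability p = (1.0513 − 0.9)/(1.45 − 0.9) = 0.1513/0.5500 = 0.2750
Terminal stock prices: S_uu = 126.2, S_ud = 78.3, S_dd = 48.6
Terminal payoffs (K − S): max(-67.15, 0) = 0, max(-19.3, 0) = 0, max(10.4, 0) = 10.4
Node u (S = 87): V_u = e^(−0.06)·[0.2750·0.0000 + 0.7250·0.0000] = 0.0000
Node d (S = 54): V_d = e^(−0.06)·[0.2750·0.0000 + 0.7250·10.4000] = 7.1005
Node 0 (S = 60): V_0 = e^(−0.06)·[0.2750·0.0000 + 0.7250·7.1005] = 4.8478

€4.85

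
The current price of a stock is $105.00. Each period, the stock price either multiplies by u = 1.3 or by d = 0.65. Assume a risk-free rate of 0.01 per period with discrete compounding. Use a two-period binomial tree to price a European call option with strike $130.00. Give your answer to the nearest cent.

Risk-neutral probability p = (1 + 0.01 − 0.65)/(1.3 − 0.65) = 0.3600/0.6500 = 0.5538
Terminal stock prices: S_uu = 177.5, S_ud = 88.73, S_dd = 44.36
Terminal payoffs (S − K): max(47.45, 0) = 47.45, max(-41.27, 0) = 0, max(-85.64, 0) = 0
Node u (S = 136.5): V_u = 1/1.01·[0.5538·47.4500 + 0.4462·0.0000] = 26.0198
Node d (S = 68.25): V_d = 1/1.01·[0.5538·0.0000 + 0.4462·0.0000] = 0.0000
Node 0 (S = 105): V_0 = 1/1.01·[0.5538·26.0198 + 0.4462·0.0000] = 14.2683

$14.27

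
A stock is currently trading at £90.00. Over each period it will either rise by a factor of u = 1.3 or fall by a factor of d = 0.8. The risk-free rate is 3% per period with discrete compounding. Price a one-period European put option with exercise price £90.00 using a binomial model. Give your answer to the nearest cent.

Risk-neutral probability p = (1 + 0.03 − 0.8)/(1.3 − 0.8) = 0.2300/0.5000 = 0.4600
Terminal stock prices: S_u = 117, S_d = 72
Terminal payoffs (K − S): max(-27, 0) = 0, max(18, 0) = 18
Node 0 (S = 90): V_0 = 1/1.03·[0.4600·0.0000 + 0.5400·18.0000] = 9.4369

£9.44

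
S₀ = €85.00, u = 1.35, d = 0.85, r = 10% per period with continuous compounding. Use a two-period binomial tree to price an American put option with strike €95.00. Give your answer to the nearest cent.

Risk-neutral probability p = (e^0.1 − 0.85)/(1.35 − 0.85) = 0.2552/0.5000 = 0.5103
Terminal stock prices: S_uu = 154.9, S_ud = 97.54, S_dd = 61.41
Terminal payoffs (K − S): max(-59.91, 0) = 0, max(-2.538, 0) = 0, max(33.59, 0) = 33.59
Node u (S = 114.8): continuation = e^(−0.1)·[0.5103·0.0000 + 0.4897·0.0000] = 0.0000; exercise value = 0.0000 ≤ continuation, so V_u = 0.0000
Node d (S = 72.25): continuation = e^(−0.1)·[0.5103·0.0000 + 0.4897·33.5875] = 14.8813; exercise value = 22.7500 > continuation, so V_d = 22.7500 (exercise)
Node 0 (S = 85): continuation = e^(−0.1)·[0.5103·0.0000 + 0.4897·22.7500] = 10.0796; exercise value = 10.0000 ≤ continuation, so V_0 = 10.0796

€10.08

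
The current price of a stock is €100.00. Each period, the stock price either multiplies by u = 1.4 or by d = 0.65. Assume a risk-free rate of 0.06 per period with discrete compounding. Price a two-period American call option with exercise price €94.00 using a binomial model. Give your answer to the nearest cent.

Risk-neutral probability p = (1 + 0.06 − 0.65)/(1.4 − 0.65) = 0.4100/0.7500 = 0.5467
Terminal stock prices: S_uu = 196, S_ud = 91, S_dd = 42.25
Terminal payoffs (S − K): max(102, 0) = 102, max(-3, 0) = 0, max(-51.75, 0) = 0
Node u (S = 140): continuation = 1/1.06·[0.5467·102.0000 + 0.4533·0.0000] = 52.6038; exercise value = 46.0000 ≤ continuation, so V_u = 52.6038
Node d (S = 65): continuation = 1/1.06·[0.5467·0.0000 + 0.4533·0.0000] = 0.0000; exercise value = 0.0000 ≤ continuation, so V_d = 0.0000
Node 0 (S = 100): continuation = 1/1.06·[0.5467·52.6038 + 0.4533·0.0000] = 27.1290; exercise value = 6.0000 ≤ continuation, so V_0 = 27.1290

€27.13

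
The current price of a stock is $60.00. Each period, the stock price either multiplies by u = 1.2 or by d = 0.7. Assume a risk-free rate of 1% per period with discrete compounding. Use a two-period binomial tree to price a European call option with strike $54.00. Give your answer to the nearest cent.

$12.21

Risk-neutral probability p = (1 + 0.01 − 0.7)/(1.2 − 0.7) = 0.3100/0.5000 = 0.6200
Terminal stock prices: S_uu = 86.4, S_ud = 50.4, S_dd = 29.4
Terminal payoffs (S − K): max(32.4, 0) = 32.4, max(-3.6, 0) = 0, max(-24.6, 0) = 0
Node u (S = 72): V_u = 1/1.01·[0.6200·32.4000 + 0.3800·0.0000] = 19.8891
Node d (S = 42): V_d = 1/1.01·[0.6200·0.0000 + 0.3800·0.0000] = 0.0000
Node 0 (S = 60): V_0 = 1/1.01·[0.6200·19.8891 + 0.3800·0.0000] = 12.2092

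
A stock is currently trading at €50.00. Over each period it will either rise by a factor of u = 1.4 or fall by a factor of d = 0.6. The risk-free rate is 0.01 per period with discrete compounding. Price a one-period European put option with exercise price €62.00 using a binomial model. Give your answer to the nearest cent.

€15.45

Risk-neutral probability p = (1 + 0.01 − 0.6)/(1.4 − 0.6) = 0.4100/0.8000 = 0.5125
Terminal stock prices: S_u = 70, S_d = 30
Terminal payoffs (K − S): max(-8, 0) = 0, max(32, 0) = 32
Node 0 (S = 50): V_0 = 1/1.01·[0.5125·0.0000 + 0.4875·32.0000] = 15.4455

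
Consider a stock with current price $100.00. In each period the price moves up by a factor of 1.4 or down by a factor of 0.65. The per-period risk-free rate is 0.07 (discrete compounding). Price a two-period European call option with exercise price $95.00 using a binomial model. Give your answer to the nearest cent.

Risk-neutral probability p = (1 + 0.07 − 0.65)/(1.4 − 0.65) = 0.4200/0.7500 = 0.5600
Terminal stock prices: S_uu = 196, S_ud = 91, S_dd = 42.25
Terminal payoffs (S − K): max(101, 0) = 101, max(-4, 0) = 0, max(-52.75, 0) = 0
Node u (S = 140): V_u = 1/1.07·[0.5600·101.0000 + 0.4400·0.0000] = 52.8598
Node d (S = 65): V_d = 1/1.07·[0.5600·0.0000 + 0.4400·0.0000] = 0.0000
Node 0 (S = 100): V_0 = 1/1.07·[0.5600·52.8598 + 0.4400·0.0000] = 27.6649

$27.66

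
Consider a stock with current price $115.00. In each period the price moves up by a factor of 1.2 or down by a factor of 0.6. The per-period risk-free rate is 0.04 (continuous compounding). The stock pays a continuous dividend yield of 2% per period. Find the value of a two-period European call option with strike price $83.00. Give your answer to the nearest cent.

$37.40

Per-period risk-free factor R = e^0.04 = 1.0408; dividend-adjusted growth = e^(0.04−0.02) = 1.0202.
Risk-neutral probability p = (1.0202 − 0.6)/(1.2 − 0.6) = 0.4202/0.6000 = 0.7003
Terminal stock prices: S_uu = 165.6, S_ud = 82.8, S_dd = 41.4
Terminal payoffs (S − K): max(82.6, 0) = 82.6, max(-0.2, 0) = 0, max(-41.6, 0) = 0
Node u (S = 138): V_u = e^(−0.04)·[0.7003·82.6000 + 0.2997·0.0000] = 55.5795
Node d (S = 69): V_d = e^(−0.04)·[0.7003·0.0000 + 0.2997·0.0000] = 0.0000
Node 0 (S = 115): V_0 = e^(−0.04)·[0.7003·55.5795 + 0.2997·0.0000] = 37.3980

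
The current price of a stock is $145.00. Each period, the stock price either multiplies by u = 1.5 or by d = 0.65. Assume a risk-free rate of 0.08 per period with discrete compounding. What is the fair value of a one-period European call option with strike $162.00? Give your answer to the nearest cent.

Risk-neutral probability p = (1 + 0.08 − 0.65)/(1.5 − 0.65) = 0.4300/0.8500 = 0.5059
Terminal stock prices: S_u = 217.5, S_d = 94.25
Terminal payoffs (S − K): max(55.5, 0) = 55.5, max(-67.75, 0) = 0
Node 0 (S = 145): V_0 = 1/1.08·[0.5059·55.5000 + 0.4941·0.0000] = 25.9967

$26.00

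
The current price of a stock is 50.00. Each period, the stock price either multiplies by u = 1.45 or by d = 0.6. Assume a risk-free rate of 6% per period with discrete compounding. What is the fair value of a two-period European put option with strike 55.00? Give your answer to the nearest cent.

12.02

Risk-neutral probability p = (1 + 0.06 − 0.6)/(1.45 − 0.6) = 0.4600/0.8500 = 0.5412
Terminal stock prices: S_uu = 105.1, S_ud = 43.5, S_dd = 18
Terminal payoffs (K − S): max(-50.12, 0) = 0, max(11.5, 0) = 11.5, max(37, 0) = 37
Node u (S = 72.5): V_u = 1/1.06·[0.5412·0.0000 + 0.4588·11.5000] = 4.9778
Node d (S = 30): V_d = 1/1.06·[0.5412·11.5000 + 0.4588·37.0000] = 21.8868
Node 0 (S = 50): V_0 = 1/1.06·[0.5412·4.9778 + 0.4588·21.8868] = 12.0151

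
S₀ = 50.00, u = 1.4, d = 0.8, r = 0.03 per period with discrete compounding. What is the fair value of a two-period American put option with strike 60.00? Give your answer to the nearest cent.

12.87

Risk-neutral probability p = (1 + 0.03 − 0.8)/(1.4 − 0.8) = 0.2300/0.6000 = 0.3833
Terminal stock prices: S_uu = 98, S_ud = 56, S_dd = 32
Terminal payoffs (K − S): max(-38, 0) = 0, max(4, 0) = 4, max(28, 0) = 28
Node u (S = 70): continuation = 1/1.03·[0.3833·0.0000 + 0.6167·4.0000] = 2.3948; exercise value = 0.0000 ≤ continuation, so V_u = 2.3948
Node d (S = 40): continuation = 1/1.03·[0.3833·4.0000 + 0.6167·28.0000] = 18.2524; exercise value = 20.0000 > continuation, so V_d = 20.0000 (exercise)
Node 0 (S = 50): continuation = 1/1.03·[0.3833·2.3948 + 0.6167·20.0000] = 12.8654; exercise value = 10.0000 ≤ continuation, so V_0 = 12.8654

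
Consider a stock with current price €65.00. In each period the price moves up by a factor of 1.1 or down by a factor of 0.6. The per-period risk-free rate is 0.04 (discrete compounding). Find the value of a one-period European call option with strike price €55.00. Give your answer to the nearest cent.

€13.96

Risk-neutral probability p = (1 + 0.04 − 0.6)/(1.1 − 0.6) = 0.4400/0.5000 = 0.8800
Terminal stock prices: S_u = 71.5, S_d = 39
Terminal payoffs (S − K): max(16.5, 0) = 16.5, max(-16, 0) = 0
Node 0 (S = 65): V_0 = 1/1.04·[0.8800·16.5000 + 0.1200·0.0000] = 13.9615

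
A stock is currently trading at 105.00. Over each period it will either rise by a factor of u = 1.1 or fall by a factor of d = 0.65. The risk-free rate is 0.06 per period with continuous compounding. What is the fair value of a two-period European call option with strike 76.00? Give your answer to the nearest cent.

Risk-neutral probability p = (e^0.06 − 0.65)/(1.1 − 0.65) = 0.4118/0.4500 = 0.9152
Terminal stock prices: S_uu = 127.1, S_ud = 75.08, S_dd = 44.36
Terminal payoffs (S − K): max(51.05, 0) = 51.05, max(-0.925, 0) = 0, max(-31.64, 0) = 0
Node u (S = 115.5): V_u = e^(−0.06)·[0.9152·51.0500 + 0.0848·0.0000] = 43.9998
Node d (S = 68.25): V_d = e^(−0.06)·[0.9152·0.0000 + 0.0848·0.0000] = 0.0000
Node 0 (S = 105): V_0 = e^(−0.06)·[0.9152·43.9998 + 0.0848·0.0000] = 37.9232

37.92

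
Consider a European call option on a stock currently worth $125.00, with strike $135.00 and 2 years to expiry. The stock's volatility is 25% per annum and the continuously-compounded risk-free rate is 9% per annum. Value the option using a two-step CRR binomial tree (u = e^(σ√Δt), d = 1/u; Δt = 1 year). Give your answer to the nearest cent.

CRR parameters: u = e^(σ√Δt) = e^(0.25·√1) = 1.2840, d = 1/u = 0.7788
Per-period rate: rΔt = 0.09·1 = 0.09, so R = e^0.09 = 1.0942
Risk-neutral probability p = (e^0.09 − 0.7788)/(1.2840 − 0.7788) = 0.3154/0.5052 = 0.6242
Terminal stock prices: S_uu = 206.1, S_ud = 125, S_dd = 75.82
Terminal payoffs (S − K): max(71.09, 0) = 71.09, max(-10, 0) = 0, max(-59.18, 0) = 0
Node u (S = 160.5): V_u = e^(−0.09)·[0.6242·71.0902 + 0.3758·0.0000] = 40.5568
Node d (S = 97.35): V_d = e^(−0.09)·[0.6242·0.0000 + 0.3758·0.0000] = 0.0000
Node 0 (S = 125): V_0 = e^(−0.09)·[0.6242·40.5568 + 0.3758·0.0000] = 23.1376

$23.14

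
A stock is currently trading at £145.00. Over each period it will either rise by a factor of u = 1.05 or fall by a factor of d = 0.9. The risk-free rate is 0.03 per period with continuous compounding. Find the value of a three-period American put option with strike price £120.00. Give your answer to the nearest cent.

£0.04

Risk-neutral probability p = (e^0.03 − 0.9)/(1.05 − 0.9) = 0.1305/0.1500 = 0.8697
Terminal stock prices: S_uuu = 167.9, S_uud = 143.9, S_udd = 123.3, S_ddd = 105.7
Terminal payoffs (K − S): max(-47.86, 0) = 0, max(-23.88, 0) = 0, max(-3.323, 0) = 0, max(14.29, 0) = 14.29
Node uu (S = 159.9): continuation = e^(−0.03)·[0.8697·0.0000 + 0.1303·0.0000] = 0.0000; exercise value = 0.0000 ≤ continuation, so V_uu = 0.0000
Node ud (S = 137): continuation = e^(−0.03)·[0.8697·0.0000 + 0.1303·0.0000] = 0.0000; exercise value = 0.0000 ≤ continuation, so V_ud = 0.0000
Node dd (S = 117.5): continuation = e^(−0.03)·[0.8697·0.0000 + 0.1303·14.2950] = 1.8076; exercise value = 2.5500 > continuation, so V_dd = 2.5500 (exercise)
Node u (S = 152.2): continuation = e^(−0.03)·[0.8697·0.0000 + 0.1303·0.0000] = 0.0000; exercise value = 0.0000 ≤ continuation, so V_u = 0.0000
Node d (S = 130.5): continuation = e^(−0.03)·[0.8697·0.0000 + 0.1303·2.5500] = 0.3225; exercise value = 0.0000 ≤ continuation, so V_d = 0.3225
Node 0 (S = 145): continuation = e^(−0.03)·[0.8697·0.0000 + 0.1303·0.3225] = 0.0408; exercise value = 0.0000 ≤ continuation, so V_0 = 0.0408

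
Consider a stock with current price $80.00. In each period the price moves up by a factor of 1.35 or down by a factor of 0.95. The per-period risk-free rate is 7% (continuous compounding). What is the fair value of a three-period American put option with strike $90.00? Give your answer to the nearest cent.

Risk-neutral probability p = (e^0.07 − 0.95)/(1.35 − 0.95) = 0.1225/0.4000 = 0.3063
Terminal stock prices: S_uuu = 196.8, S_uud = 138.5, S_udd = 97.47, S_ddd = 68.59
Terminal payoffs (K − S): max(-106.8, 0) = 0, max(-48.51, 0) = 0, max(-7.47, 0) = 0, max(21.41, 0) = 21.41
Node uu (S = 145.8): continuation = e^(−0.07)·[0.3063·0.0000 + 0.6937·0.0000] = 0.0000; exercise value = 0.0000 ≤ continuation, so V_uu = 0.0000
Node ud (S = 102.6): continuation = e^(−0.07)·[0.3063·0.0000 + 0.6937·0.0000] = 0.0000; exercise value = 0.0000 ≤ continuation, so V_ud = 0.0000
Node dd (S = 72.2): continuation = e^(−0.07)·[0.3063·0.0000 + 0.6937·21.4100] = 13.8486; exercise value = 17.8000 > continuation, so V_dd = 17.8000 (exercise)
Node u (S = 108): continuation = e^(−0.07)·[0.3063·0.0000 + 0.6937·0.0000] = 0.0000; exercise value = 0.0000 ≤ continuation, so V_u = 0.0000
Node d (S = 76): continuation = e^(−0.07)·[0.3063·0.0000 + 0.6937·17.8000] = 11.5136; exercise value = 14.0000 > continuation, so V_d = 14.0000 (exercise)
Node 0 (S = 80): continuation = e^(−0.07)·[0.3063·0.0000 + 0.6937·14.0000] = 9.0556; exercise value = 10.0000 > continuation, so V_0 = 10.0000 (exercise)

$10.00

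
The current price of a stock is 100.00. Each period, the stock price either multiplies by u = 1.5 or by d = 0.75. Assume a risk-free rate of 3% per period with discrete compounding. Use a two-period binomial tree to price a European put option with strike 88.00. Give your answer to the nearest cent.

Risk-neutral probability p = (1 + 0.03 − 0.75)/(1.5 − 0.75) = 0.2800/0.7500 = 0.3733
Terminal stock prices: S_uu = 225, S_ud = 112.5, S_dd = 56.25
Terminal payoffs (K − S): max(-137, 0) = 0, max(-24.5, 0) = 0, max(31.75, 0) = 31.75
Node u (S = 150): V_u = 1/1.03·[0.3733·0.0000 + 0.6267·0.0000] = 0.0000
Node d (S = 75): V_d = 1/1.03·[0.3733·0.0000 + 0.6267·31.7500] = 19.3172
Node 0 (S = 100): V_0 = 1/1.03·[0.3733·0.0000 + 0.6267·19.3172] = 11.7528

11.75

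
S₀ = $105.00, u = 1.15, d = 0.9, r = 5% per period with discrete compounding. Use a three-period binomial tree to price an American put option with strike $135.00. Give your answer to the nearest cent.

$30.00

Risk-neutral probability p = (1 + 0.05 − 0.9)/(1.15 − 0.9) = 0.1500/0.2500 = 0.6000
Terminal stock prices: S_uuu = 159.7, S_uud = 125, S_udd = 97.81, S_ddd = 76.55
Terminal payoffs (K − S): max(-24.69, 0) = 0, max(10.02, 0) = 10.02, max(37.19, 0) = 37.19, max(58.45, 0) = 58.45
Node uu (S = 138.9): continuation = 1/1.05·[0.6000·0.0000 + 0.4000·10.0238] = 3.8186; exercise value = 0.0000 ≤ continuation, so V_uu = 3.8186
Node ud (S = 108.7): continuation = 1/1.05·[0.6000·10.0238 + 0.4000·37.1925] = 19.8964; exercise value = 26.3250 > continuation, so V_ud = 26.3250 (exercise)
Node dd (S = 85.05): continuation = 1/1.05·[0.6000·37.1925 + 0.4000·58.4550] = 43.5214; exercise value = 49.9500 > continuation, so V_dd = 49.9500 (exercise)
Node u (S = 120.7): continuation = 1/1.05·[0.6000·3.8186 + 0.4000·26.3250] = 12.2106; exercise value = 14.2500 > continuation, so V_u = 14.2500 (exercise)
Node d (S = 94.5): continuation = 1/1.05·[0.6000·26.3250 + 0.4000·49.9500] = 34.0714; exercise value = 40.5000 > continuation, so V_d = 40.5000 (exercise)
Node 0 (S = 105): continuation = 1/1.05·[0.6000·14.2500 + 0.4000·40.5000] = 23.5714; exercise value = 30.0000 > continuation, so V_0 = 30.0000 (exercise)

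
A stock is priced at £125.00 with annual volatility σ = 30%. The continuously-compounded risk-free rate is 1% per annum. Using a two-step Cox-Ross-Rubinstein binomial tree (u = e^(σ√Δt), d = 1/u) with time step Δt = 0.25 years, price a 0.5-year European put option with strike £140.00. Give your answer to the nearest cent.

£20.64

CRR parameters: u = e^(σ√Δt) = e^(0.3·√0.25) = 1.1618, d = 1/u = 0.8607
Per-period rate: rΔt = 0.01·0.25 = 0.0025, so R = e^0.0025 = 1.0025
Risk-neutral probability p = (e^0.0025 − 0.8607)/(1.1618 − 0.8607) = 0.1418/0.3011 = 0.4709
Terminal stock prices: S_uu = 168.7, S_ud = 125, S_dd = 92.6
Terminal payoffs (K − S): max(-28.73, 0) = 0, max(15, 0) = 15, max(47.4, 0) = 47.4
Node u (S = 145.2): V_u = e^(−0.0025)·[0.4709·0.0000 + 0.5291·15.0000] = 7.9169
Node d (S = 107.6): V_d = e^(−0.0025)·[0.4709·15.0000 + 0.5291·47.3977] = 32.0619
Node 0 (S = 125): V_0 = e^(−0.0025)·[0.4709·7.9169 + 0.5291·32.0619] = 20.6408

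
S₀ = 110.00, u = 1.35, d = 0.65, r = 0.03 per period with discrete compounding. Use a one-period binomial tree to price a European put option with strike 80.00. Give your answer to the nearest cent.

3.77

Risk-neutral probability p = (1 + 0.03 − 0.65)/(1.35 − 0.65) = 0.3800/0.7000 = 0.5429
Terminal stock prices: S_u = 148.5, S_d = 71.5
Terminal payoffs (K − S): max(-68.5, 0) = 0, max(8.5, 0) = 8.5
Node 0 (S = 110): V_0 = 1/1.03·[0.5429·0.0000 + 0.4571·8.5000] = 3.7725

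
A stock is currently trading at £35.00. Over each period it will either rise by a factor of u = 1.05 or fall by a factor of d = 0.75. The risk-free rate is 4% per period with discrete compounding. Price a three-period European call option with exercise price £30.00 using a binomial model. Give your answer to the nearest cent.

Risk-neutral probability p = (1 + 0.04 − 0.75)/(1.05 − 0.75) = 0.2900/0.3000 = 0.9667
Terminal stock prices: S_uuu = 40.52, S_uud = 28.94, S_udd = 20.67, S_ddd = 14.77
Terminal payoffs (S − K): max(10.52, 0) = 10.52, max(-1.059, 0) = 0, max(-9.328, 0) = 0, max(-15.23, 0) = 0
Node uu (S = 38.59): V_uu = 1/1.04·[0.9667·10.5169 + 0.0333·0.0000] = 9.7753
Node ud (S = 27.56): V_ud = 1/1.04·[0.9667·0.0000 + 0.0333·0.0000] = 0.0000
Node dd (S = 19.69): V_dd = 1/1.04·[0.9667·0.0000 + 0.0333·0.0000] = 0.0000
Node u (S = 36.75): V_u = 1/1.04·[0.9667·9.7753 + 0.0333·0.0000] = 9.0860
Node d (S = 26.25): V_d = 1/1.04·[0.9667·0.0000 + 0.0333·0.0000] = 0.0000
Node 0 (S = 35): V_0 = 1/1.04·[0.9667·9.0860 + 0.0333·0.0000] = 8.4453

£8.45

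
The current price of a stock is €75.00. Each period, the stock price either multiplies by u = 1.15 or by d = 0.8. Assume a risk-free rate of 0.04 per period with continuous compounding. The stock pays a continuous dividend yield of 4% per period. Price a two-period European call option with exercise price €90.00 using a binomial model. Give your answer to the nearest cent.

Per-period risk-free factor R = e^0.04 = 1.0408; dividend-adjusted growth = e^(0.04−0.04) = 1.0000.
Risk-neutral probability p = (1.0000 − 0.8)/(1.15 − 0.8) = 0.2000/0.3500 = 0.5714
Terminal stock prices: S_uu = 99.19, S_ud = 69, S_dd = 48
Terminal payoffs (S − K): max(9.187, 0) = 9.187, max(-21, 0) = 0, max(-42, 0) = 0
Node u (S = 86.25): V_u = e^(−0.04)·[0.5714·9.1875 + 0.4286·0.0000] = 5.0441
Node d (S = 60): V_d = e^(−0.04)·[0.5714·0.0000 + 0.4286·0.0000] = 0.0000
Node 0 (S = 75): V_0 = e^(−0.04)·[0.5714·5.0441 + 0.4286·0.0000] = 2.7693

€2.77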